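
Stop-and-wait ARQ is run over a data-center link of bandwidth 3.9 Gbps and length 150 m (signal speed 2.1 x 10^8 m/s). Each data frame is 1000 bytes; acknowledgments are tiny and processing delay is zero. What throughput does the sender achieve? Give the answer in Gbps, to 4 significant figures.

t_tx = L/R = 8000/3900000000 = 2.05128e-06 s.
t_prop = 150/210000000 = 7.14286e-07 s; RTT = 1.42857e-06 s.
Cycle = t_tx + RTT = 3.47985e-06 s.
Throughput = L / cycle = 8000 / 3.47985e-06 = 2.299 Gbps.

2.299 Gbps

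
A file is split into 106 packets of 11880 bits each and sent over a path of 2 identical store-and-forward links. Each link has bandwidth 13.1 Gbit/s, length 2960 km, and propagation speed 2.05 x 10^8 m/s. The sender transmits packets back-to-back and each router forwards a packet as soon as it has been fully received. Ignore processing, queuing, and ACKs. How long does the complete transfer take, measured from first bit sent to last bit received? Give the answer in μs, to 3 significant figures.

29000 μs

Per-hop transmission t_tx = L/R = 11880/13100000000 = 0.90687 μs.
Per-hop propagation t_prop = 2960000/2.05e+08 = 14439 μs.
Pipeline fill: first packet needs 2·t_tx to clear all hops; remaining 105 packets each add one t_tx.
Total = (2+106-1)·t_tx + 2·t_prop = 107·0.90687 + 2·14439 = 29000 μs.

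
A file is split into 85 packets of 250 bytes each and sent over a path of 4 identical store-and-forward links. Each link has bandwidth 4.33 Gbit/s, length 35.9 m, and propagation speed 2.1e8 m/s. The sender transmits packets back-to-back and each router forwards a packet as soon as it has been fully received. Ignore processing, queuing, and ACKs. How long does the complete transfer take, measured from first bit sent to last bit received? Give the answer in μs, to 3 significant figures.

41.3 μs

Per-hop transmission t_tx = L/R = 2000/4330000000 = 0.461894 μs.
Per-hop propagation t_prop = 35.9/210000000 = 0.170952 μs.
Pipeline fill: first packet needs 4·t_tx to clear all hops; remaining 84 packets each add one t_tx.
Total = (4+85-1)·t_tx + 4·t_prop = 88·0.461894 + 4·0.170952 = 41.3 μs.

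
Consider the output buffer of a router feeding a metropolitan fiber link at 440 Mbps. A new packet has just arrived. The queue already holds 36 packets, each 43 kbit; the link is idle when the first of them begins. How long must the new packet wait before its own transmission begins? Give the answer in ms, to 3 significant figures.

Each queued packet: L/R = 43000/440000000 = 0.0977273 ms.
36 queued → 3.51818 ms.
Queuing delay = 3.52 ms.

3.52 ms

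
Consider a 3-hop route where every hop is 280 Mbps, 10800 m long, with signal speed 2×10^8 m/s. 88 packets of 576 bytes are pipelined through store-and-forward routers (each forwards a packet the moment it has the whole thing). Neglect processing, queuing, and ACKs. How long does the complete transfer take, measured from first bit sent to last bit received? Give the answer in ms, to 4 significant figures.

Per-hop transmission t_tx = L/R = 4608/280000000 = 0.0164571 ms.
Per-hop propagation t_prop = 10800/200000000 = 0.054 ms.
Pipeline fill: first packet needs 3·t_tx to clear all hops; remaining 87 packets each add one t_tx.
Total = (3+88-1)·t_tx + 3·t_prop = 90·0.0164571 + 3·0.054 = 1.643 ms.

1.643 ms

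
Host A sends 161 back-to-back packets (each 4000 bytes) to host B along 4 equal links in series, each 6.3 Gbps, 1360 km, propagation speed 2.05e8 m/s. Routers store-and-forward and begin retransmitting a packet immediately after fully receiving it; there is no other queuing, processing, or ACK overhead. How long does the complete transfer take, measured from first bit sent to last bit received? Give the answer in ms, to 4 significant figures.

Per-hop transmission t_tx = L/R = 32000/6300000000 = 0.00507937 ms.
Per-hop propagation t_prop = 1360000/2.05e+08 = 6.63415 ms.
Pipeline fill: first packet needs 4·t_tx to clear all hops; remaining 160 packets each add one t_tx.
Total = (4+161-1)·t_tx + 4·t_prop = 164·0.00507937 + 4·6.63415 = 27.37 ms.

27.37 ms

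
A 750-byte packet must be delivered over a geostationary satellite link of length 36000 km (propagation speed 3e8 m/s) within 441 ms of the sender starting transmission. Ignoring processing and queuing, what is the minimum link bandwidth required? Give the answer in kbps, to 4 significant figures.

18.69 kbps

L = 6000 bits.
Propagation delay = 36000000 / 300000000 = 120 ms.
Transmission budget = 441 − 120 = 321 ms.
R ≥ L / t_tx = 6000 bits / 0.321 s = 18.69 kbps.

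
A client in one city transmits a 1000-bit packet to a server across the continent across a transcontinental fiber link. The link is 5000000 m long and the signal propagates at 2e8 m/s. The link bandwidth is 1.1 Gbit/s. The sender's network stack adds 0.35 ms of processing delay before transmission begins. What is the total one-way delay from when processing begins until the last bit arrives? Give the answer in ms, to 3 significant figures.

25.4 ms

Transmission delay = L/R = 1000 / 1100000000 = 0.000909091 ms.
Propagation delay = d/s = 5000000 m / 200000000 m/s = 25 ms.
Plus processing delay 0.35 ms = 0.35 ms.
Total = 25.4 ms.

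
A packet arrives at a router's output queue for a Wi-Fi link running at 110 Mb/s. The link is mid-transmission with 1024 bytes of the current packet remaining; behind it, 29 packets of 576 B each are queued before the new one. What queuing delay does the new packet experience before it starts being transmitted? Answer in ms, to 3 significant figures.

1.29 ms

Each queued packet: L/R = 4608/110000000 = 0.0418909 ms.
29 queued → 1.21484 ms.
Plus remaining 8192 bits of current packet: 0.0744727 ms.
Queuing delay = 1.29 ms.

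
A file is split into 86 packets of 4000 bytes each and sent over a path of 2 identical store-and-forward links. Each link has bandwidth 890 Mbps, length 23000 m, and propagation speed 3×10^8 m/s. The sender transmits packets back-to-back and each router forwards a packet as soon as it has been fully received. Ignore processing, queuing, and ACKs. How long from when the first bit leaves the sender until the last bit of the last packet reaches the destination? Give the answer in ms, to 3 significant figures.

Per-hop transmission t_tx = L/R = 32000/890000000 = 0.0359551 ms.
Per-hop propagation t_prop = 23000/300000000 = 0.0766667 ms.
Pipeline fill: first packet needs 2·t_tx to clear all hops; remaining 85 packets each add one t_tx.
Total = (2+86-1)·t_tx + 2·t_prop = 87·0.0359551 + 2·0.0766667 = 3.28 ms.

3.28 ms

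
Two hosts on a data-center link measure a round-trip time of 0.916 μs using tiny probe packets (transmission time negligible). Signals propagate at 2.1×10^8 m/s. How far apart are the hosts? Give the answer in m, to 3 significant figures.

96.2 m

One-way propagation = RTT/2 = 0.458 μs.
d = s × t = 210000000 × 4.58e-07 = 96.2 m.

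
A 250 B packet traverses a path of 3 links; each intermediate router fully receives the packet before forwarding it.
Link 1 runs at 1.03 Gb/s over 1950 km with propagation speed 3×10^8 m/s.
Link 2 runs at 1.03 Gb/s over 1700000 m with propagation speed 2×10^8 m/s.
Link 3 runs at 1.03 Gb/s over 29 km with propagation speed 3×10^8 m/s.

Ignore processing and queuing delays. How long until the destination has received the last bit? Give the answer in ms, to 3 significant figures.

L = 250 × 8 = 2000 bits.
Transmission delay per hop = L/R = 2000/1030000000 = 0.00194175 ms; 3 hops → 0.00582524 ms.
Propagation delays (d/s per hop): 6.5, 8.5, 0.0966667 ms; sum = 15.0967 ms.
End-to-end = 15.1 ms.

15.1 ms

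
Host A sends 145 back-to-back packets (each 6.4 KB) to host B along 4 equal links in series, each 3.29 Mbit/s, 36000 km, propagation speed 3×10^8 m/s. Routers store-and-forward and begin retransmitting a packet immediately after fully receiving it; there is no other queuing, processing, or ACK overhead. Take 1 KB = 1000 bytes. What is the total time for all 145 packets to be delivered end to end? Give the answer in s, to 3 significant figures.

2.78 s

Per-hop transmission t_tx = L/R = 51200/3290000 = 0.0155623 s.
Per-hop propagation t_prop = 36000000/300000000 = 0.12 s.
Pipeline fill: first packet needs 4·t_tx to clear all hops; remaining 144 packets each add one t_tx.
Total = (4+145-1)·t_tx + 4·t_prop = 148·0.0155623 + 4·0.12 = 2.78 s.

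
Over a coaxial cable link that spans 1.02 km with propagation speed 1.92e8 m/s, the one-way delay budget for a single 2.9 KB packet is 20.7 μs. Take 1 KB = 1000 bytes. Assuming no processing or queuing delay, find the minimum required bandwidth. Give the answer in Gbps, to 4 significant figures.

1.508 Gbps

L = 23200 bits.
Propagation delay = 1020 / 192000000 = 5.3125 μs.
Transmission budget = 20.7 − 5.3125 = 15.3875 μs.
R ≥ L / t_tx = 23200 bits / 1.53875e-05 s = 1.508 Gbps.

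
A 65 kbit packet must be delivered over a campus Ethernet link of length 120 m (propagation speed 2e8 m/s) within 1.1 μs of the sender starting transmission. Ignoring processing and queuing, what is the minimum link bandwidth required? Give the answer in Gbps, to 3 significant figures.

Propagation delay = 120 / 200000000 = 0.6 μs.
Transmission budget = 1.1 − 0.6 = 0.5 μs.
R ≥ L / t_tx = 65000 bits / 5e-07 s = 130 Gbps.

130 Gbps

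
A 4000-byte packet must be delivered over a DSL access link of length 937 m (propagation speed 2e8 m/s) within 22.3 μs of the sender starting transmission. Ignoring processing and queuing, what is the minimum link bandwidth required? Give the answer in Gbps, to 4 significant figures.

1.817 Gbps

L = 32000 bits.
Propagation delay = 937 / 200000000 = 4.685 μs.
Transmission budget = 22.3 − 4.685 = 17.615 μs.
R ≥ L / t_tx = 32000 bits / 1.7615e-05 s = 1.817 Gbps.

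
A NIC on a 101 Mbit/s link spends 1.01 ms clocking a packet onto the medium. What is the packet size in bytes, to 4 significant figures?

L = R × t_tx = 101000000 b/s × 0.00101 s = 102010 bits.
In bytes: 102010 / 8 = 12750 bytes.

12750 bytes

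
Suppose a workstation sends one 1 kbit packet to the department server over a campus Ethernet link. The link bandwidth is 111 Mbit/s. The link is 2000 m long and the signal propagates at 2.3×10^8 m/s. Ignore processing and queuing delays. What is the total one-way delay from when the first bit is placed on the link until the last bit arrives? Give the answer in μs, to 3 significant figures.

17.7 μs

L = 1000 bits.
Transmission delay = L/R = 1000 / 111000000 = 9.00901 μs.
Propagation delay = d/s = 2000 m / 2.3e+08 m/s = 8.69565 μs.
Total = 17.7 μs.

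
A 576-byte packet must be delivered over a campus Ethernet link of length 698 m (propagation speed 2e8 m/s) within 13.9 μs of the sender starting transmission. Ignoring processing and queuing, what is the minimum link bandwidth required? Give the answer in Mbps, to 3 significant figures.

L = 4608 bits.
Propagation delay = 698 / 200000000 = 3.49 μs.
Transmission budget = 13.9 − 3.49 = 10.41 μs.
R ≥ L / t_tx = 4608 bits / 1.041e-05 s = 443 Mbps.

443 Mbps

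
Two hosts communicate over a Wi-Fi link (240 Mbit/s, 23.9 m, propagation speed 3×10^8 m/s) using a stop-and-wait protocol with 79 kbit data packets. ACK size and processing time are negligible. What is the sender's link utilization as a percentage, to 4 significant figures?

t_tx = L/R = 79000/240000000 = 0.000329167 s.
t_prop = 23.9/300000000 = 7.96667e-08 s; RTT = 1.59333e-07 s.
Cycle = t_tx + RTT = 0.000329326 s.
Utilization = t_tx / cycle = 0.000329167/0.000329326 = 99.95 %.

99.95 %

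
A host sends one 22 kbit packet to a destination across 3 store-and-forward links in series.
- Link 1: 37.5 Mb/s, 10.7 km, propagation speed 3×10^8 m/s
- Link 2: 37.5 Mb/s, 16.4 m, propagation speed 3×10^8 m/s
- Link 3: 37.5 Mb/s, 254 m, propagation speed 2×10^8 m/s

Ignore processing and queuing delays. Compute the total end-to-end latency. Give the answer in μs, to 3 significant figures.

1800 μs

L = 22000 bits.
Transmission delay per hop = L/R = 22000/37500000 = 586.667 μs; 3 hops → 1760 μs.
Propagation delays (d/s per hop): 35.6667, 0.0546667, 1.27 μs; sum = 36.9913 μs.
End-to-end = 1800 μs.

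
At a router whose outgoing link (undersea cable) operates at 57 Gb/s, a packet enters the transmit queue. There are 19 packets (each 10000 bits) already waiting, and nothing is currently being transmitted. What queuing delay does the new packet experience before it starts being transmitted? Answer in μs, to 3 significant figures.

3.33 μs

Each queued packet: L/R = 10000/57000000000 = 0.175439 μs.
19 queued → 3.33333 μs.
Queuing delay = 3.33 μs.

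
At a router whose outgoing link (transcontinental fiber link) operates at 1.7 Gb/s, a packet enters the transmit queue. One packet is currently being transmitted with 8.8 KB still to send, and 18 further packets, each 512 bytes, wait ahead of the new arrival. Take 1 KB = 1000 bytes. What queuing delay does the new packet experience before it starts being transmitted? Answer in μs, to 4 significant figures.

Each queued packet: L/R = 4096/1700000000 = 2.40941 μs.
18 queued → 43.3694 μs.
Plus remaining 70400 bits of current packet: 41.4118 μs.
Queuing delay = 84.78 μs.

84.78 μs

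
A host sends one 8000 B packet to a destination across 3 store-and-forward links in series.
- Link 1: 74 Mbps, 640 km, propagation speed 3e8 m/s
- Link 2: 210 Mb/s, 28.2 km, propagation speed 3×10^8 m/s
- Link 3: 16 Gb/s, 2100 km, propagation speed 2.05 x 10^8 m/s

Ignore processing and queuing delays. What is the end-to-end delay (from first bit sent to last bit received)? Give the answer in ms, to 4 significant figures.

L = 8000 × 8 = 64000 bits.
Transmission delays (L/R per hop): 0.864865, 0.304762, 0.004 ms; sum = 1.17363 ms.
Propagation delays (d/s per hop): 2.13333, 0.094, 10.2439 ms; sum = 12.4712 ms.
End-to-end = 13.64 ms.

13.64 ms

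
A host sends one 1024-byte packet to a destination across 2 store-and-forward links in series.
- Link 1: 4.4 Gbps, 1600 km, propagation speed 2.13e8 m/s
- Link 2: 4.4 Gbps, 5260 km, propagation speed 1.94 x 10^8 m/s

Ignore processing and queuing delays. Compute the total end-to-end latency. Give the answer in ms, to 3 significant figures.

L = 1024 × 8 = 8192 bits.
Transmission delay per hop = L/R = 8192/4400000000 = 0.00186182 ms; 2 hops → 0.00372364 ms.
Propagation delays (d/s per hop): 7.51174, 27.1134 ms; sum = 34.6251 ms.
End-to-end = 34.6 ms.

34.6 ms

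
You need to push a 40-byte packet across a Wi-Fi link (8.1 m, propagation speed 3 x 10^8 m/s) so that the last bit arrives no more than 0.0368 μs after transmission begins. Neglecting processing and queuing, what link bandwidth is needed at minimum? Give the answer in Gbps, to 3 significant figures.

32.7 Gbps

L = 320 bits.
Propagation delay = 8.1 / 300000000 = 0.027 μs.
Transmission budget = 0.0368 − 0.027 = 0.0098 μs.
R ≥ L / t_tx = 320 bits / 9.8e-09 s = 32.7 Gbps.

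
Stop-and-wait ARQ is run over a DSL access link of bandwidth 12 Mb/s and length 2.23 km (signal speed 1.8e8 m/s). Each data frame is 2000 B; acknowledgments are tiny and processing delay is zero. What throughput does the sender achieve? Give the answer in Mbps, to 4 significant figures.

t_tx = L/R = 16000/12000000 = 0.00133333 s.
t_prop = 2230/180000000 = 1.23889e-05 s; RTT = 2.47778e-05 s.
Cycle = t_tx + RTT = 0.00135811 s.
Throughput = L / cycle = 16000 / 0.00135811 = 11.78 Mbps.

11.78 Mbps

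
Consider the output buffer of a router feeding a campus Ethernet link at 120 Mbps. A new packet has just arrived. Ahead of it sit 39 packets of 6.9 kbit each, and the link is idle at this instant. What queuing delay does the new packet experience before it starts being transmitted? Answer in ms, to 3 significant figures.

Each queued packet: L/R = 6900/120000000 = 0.0575 ms.
39 queued → 2.2425 ms.
Queuing delay = 2.24 ms.

2.24 ms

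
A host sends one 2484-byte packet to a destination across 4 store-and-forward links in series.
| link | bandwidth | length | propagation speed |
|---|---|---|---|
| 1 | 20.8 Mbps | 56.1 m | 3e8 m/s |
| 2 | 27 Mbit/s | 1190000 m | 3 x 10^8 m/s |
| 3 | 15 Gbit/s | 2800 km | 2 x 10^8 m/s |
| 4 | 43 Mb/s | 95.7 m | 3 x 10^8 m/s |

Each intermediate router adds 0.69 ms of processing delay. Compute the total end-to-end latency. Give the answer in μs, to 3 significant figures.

22200 μs

L = 2484 × 8 = 19872 bits.
Transmission delays (L/R per hop): 955.385, 736, 1.3248, 462.14 μs; sum = 2154.85 μs.
Propagation delays (d/s per hop): 0.187, 3966.67, 14000, 0.319 μs; sum = 17967.2 μs.
Processing at 3 router(s): 3 × 0.69 ms = 2070 μs.
End-to-end = 22200 μs.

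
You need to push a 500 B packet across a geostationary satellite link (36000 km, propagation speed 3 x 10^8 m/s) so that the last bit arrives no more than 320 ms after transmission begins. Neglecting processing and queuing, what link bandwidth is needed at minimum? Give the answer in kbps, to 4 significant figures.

20.00 kbps

L = 4000 bits.
Propagation delay = 36000000 / 300000000 = 120 ms.
Transmission budget = 320 − 120 = 200 ms.
R ≥ L / t_tx = 4000 bits / 0.2 s = 20.00 kbps.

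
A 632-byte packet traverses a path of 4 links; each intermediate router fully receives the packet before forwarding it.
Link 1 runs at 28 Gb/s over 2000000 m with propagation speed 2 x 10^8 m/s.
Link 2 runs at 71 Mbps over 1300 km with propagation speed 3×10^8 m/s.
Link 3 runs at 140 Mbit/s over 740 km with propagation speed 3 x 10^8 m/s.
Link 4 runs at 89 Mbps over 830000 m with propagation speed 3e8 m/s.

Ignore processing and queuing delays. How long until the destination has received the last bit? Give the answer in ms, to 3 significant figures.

L = 632 × 8 = 5056 bits.
Transmission delays (L/R per hop): 0.000180571, 0.0712113, 0.0361143, 0.056809 ms; sum = 0.164315 ms.
Propagation delays (d/s per hop): 10, 4.33333, 2.46667, 2.76667 ms; sum = 19.5667 ms.
End-to-end = 19.7 ms.

19.7 ms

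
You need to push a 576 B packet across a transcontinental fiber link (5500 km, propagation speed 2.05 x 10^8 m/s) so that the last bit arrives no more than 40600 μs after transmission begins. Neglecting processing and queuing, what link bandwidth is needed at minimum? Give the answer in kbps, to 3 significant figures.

335 kbps

L = 4608 bits.
Propagation delay = 5500000 / 2.05e+08 = 26829.3 μs.
Transmission budget = 40600 − 26829.3 = 13770.7 μs.
R ≥ L / t_tx = 4608 bits / 0.0137707 s = 335 kbps.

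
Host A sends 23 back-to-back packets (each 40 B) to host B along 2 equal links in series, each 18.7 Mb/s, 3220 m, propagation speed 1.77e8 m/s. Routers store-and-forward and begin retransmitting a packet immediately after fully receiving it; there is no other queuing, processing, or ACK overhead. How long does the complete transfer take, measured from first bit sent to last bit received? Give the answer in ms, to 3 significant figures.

Per-hop transmission t_tx = L/R = 320/18700000 = 0.0171123 ms.
Per-hop propagation t_prop = 3220/177000000 = 0.0181921 ms.
Pipeline fill: first packet needs 2·t_tx to clear all hops; remaining 22 packets each add one t_tx.
Total = (2+23-1)·t_tx + 2·t_prop = 24·0.0171123 + 2·0.0181921 = 0.447 ms.

0.447 ms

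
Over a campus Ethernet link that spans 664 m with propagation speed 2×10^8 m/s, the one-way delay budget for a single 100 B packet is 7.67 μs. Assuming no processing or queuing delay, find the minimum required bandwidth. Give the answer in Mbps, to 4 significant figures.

L = 800 bits.
Propagation delay = 664 / 200000000 = 3.32 μs.
Transmission budget = 7.67 − 3.32 = 4.35 μs.
R ≥ L / t_tx = 800 bits / 4.35e-06 s = 183.9 Mbps.

183.9 Mbps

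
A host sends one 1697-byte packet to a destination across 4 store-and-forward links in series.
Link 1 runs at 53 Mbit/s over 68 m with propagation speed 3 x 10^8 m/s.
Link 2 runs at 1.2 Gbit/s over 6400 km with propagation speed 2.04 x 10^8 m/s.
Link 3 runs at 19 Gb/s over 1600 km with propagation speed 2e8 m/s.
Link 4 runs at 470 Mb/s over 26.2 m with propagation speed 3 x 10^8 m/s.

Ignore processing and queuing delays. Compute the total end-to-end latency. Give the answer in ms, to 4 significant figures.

39.67 ms

L = 1697 × 8 = 13576 bits.
Transmission delays (L/R per hop): 0.256151, 0.0113133, 0.000714526, 0.0288851 ms; sum = 0.297064 ms.
Propagation delays (d/s per hop): 0.000226667, 31.3725, 8, 8.73333e-05 ms; sum = 39.3729 ms.
End-to-end = 39.67 ms.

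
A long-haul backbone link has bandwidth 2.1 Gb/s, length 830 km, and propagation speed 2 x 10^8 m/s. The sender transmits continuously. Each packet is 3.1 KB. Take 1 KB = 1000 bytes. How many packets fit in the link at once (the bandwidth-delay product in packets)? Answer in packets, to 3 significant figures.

351 packets

Propagation delay = 830000 / 200000000 = 0.00415 s.
BDP = R × t_prop = 2100000000 × 0.00415 = 8715000 bits.
In packets of 24800 bits: 351 packets.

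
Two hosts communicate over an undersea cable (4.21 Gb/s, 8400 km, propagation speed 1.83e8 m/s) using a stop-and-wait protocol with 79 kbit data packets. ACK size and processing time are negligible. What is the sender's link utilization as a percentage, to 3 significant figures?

t_tx = L/R = 79000/4210000000 = 1.87648e-05 s.
t_prop = 8400000/183000000 = 0.0459016 s; RTT = 0.0918033 s.
Cycle = t_tx + RTT = 0.091822 s.
Utilization = t_tx / cycle = 1.87648e-05/0.091822 = 0.0204 %.

0.0204 %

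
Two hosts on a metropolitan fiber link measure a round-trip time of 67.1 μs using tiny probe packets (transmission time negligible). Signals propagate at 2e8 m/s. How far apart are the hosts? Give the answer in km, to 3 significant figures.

One-way propagation = RTT/2 = 33.55 μs.
d = s × t = 200000000 × 3.355e-05 = 6.71 km.

6.71 km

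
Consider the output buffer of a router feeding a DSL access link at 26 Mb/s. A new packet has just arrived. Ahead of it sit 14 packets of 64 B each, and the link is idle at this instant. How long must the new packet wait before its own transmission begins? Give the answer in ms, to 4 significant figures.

Each queued packet: L/R = 512/26000000 = 0.0196923 ms.
14 queued → 0.275692 ms.
Queuing delay = 0.2757 ms.

0.2757 ms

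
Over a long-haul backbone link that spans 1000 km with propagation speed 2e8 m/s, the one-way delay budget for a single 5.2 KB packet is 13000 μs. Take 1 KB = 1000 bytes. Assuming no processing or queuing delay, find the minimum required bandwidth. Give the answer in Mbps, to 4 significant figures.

5.200 Mbps

L = 41600 bits.
Propagation delay = 1000000 / 200000000 = 5000 μs.
Transmission budget = 13000 − 5000 = 8000 μs.
R ≥ L / t_tx = 41600 bits / 0.008 s = 5.200 Mbps.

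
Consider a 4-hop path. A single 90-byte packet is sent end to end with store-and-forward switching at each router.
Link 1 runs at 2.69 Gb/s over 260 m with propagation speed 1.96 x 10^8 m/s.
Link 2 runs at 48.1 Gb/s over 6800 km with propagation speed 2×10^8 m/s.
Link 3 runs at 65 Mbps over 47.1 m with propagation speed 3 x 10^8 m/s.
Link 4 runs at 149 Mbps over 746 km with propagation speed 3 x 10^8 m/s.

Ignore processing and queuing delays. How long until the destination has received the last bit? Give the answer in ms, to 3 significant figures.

L = 90 × 8 = 720 bits.
Transmission delays (L/R per hop): 0.000267658, 1.49688e-05, 0.0110769, 0.00483221 ms; sum = 0.0161918 ms.
Propagation delays (d/s per hop): 0.00132653, 34, 0.000157, 2.48667 ms; sum = 36.4882 ms.
End-to-end = 36.5 ms.

36.5 ms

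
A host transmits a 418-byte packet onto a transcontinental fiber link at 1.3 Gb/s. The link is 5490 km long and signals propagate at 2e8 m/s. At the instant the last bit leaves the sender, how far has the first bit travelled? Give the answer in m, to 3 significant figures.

t_tx = L/R = 3344/1300000000 = 2.57231e-06 s.
Distance = s × t_tx = 200000000 × 2.57231e-06 = 514 m.

514 m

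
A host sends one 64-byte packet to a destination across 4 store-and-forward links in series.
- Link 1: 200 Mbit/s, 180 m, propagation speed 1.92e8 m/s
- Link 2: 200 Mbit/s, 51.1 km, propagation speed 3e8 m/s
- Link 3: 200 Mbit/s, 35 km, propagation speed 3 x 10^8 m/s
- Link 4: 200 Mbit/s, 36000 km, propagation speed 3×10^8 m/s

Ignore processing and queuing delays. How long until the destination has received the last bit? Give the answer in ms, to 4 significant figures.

120.3 ms

L = 64 × 8 = 512 bits.
Transmission delay per hop = L/R = 512/200000000 = 0.00256 ms; 4 hops → 0.01024 ms.
Propagation delays (d/s per hop): 0.0009375, 0.170333, 0.116667, 120 ms; sum = 120.288 ms.
End-to-end = 120.3 ms.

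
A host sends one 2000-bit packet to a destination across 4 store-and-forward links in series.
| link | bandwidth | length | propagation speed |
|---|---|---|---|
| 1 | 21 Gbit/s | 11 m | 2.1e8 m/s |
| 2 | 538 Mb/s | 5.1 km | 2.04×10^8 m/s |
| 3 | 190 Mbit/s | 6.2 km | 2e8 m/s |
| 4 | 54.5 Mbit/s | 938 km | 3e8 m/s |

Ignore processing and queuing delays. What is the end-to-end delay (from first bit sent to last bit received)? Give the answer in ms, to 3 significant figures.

3.23 ms

Transmission delays (L/R per hop): 9.52381e-05, 0.00371747, 0.0105263, 0.0366972 ms; sum = 0.0510363 ms.
Propagation delays (d/s per hop): 5.2381e-05, 0.025, 0.031, 3.12667 ms; sum = 3.18272 ms.
End-to-end = 3.23 ms.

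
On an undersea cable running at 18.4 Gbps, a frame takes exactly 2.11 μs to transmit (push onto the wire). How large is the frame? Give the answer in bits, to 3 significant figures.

38800 bits

L = R × t_tx = 18400000000 b/s × 2.11e-06 s = 38824 bits.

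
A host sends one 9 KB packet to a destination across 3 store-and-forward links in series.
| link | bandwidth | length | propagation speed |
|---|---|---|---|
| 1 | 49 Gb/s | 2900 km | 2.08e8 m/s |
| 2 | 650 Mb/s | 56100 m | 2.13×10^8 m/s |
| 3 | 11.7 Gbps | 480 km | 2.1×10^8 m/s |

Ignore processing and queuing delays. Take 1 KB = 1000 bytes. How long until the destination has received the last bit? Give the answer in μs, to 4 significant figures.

L = 72000 bits.
Transmission delays (L/R per hop): 1.46939, 110.769, 6.15385 μs; sum = 118.392 μs.
Propagation delays (d/s per hop): 13942.3, 263.38, 2285.71 μs; sum = 16491.4 μs.
End-to-end = 16610 μs.

16610 μs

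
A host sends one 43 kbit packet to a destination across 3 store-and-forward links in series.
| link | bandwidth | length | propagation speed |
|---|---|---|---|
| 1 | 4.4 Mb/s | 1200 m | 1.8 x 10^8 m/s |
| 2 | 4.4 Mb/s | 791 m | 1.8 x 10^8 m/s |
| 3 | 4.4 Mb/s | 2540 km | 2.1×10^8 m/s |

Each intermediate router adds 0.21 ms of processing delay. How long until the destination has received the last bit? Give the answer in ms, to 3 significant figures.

L = 43000 bits.
Transmission delay per hop = L/R = 43000/4400000 = 9.77273 ms; 3 hops → 29.3182 ms.
Propagation delays (d/s per hop): 0.00666667, 0.00439444, 12.0952 ms; sum = 12.1063 ms.
Processing at 2 router(s): 2 × 0.21 ms = 0.42 ms.
End-to-end = 41.8 ms.

41.8 ms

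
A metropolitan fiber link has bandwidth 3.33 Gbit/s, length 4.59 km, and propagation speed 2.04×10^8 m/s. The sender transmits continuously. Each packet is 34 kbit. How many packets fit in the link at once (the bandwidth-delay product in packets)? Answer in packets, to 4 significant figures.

2.204 packets

Propagation delay = 4590 / 204000000 = 2.25e-05 s.
BDP = R × t_prop = 3330000000 × 2.25e-05 = 74925 bits.
In packets of 34000 bits: 2.204 packets.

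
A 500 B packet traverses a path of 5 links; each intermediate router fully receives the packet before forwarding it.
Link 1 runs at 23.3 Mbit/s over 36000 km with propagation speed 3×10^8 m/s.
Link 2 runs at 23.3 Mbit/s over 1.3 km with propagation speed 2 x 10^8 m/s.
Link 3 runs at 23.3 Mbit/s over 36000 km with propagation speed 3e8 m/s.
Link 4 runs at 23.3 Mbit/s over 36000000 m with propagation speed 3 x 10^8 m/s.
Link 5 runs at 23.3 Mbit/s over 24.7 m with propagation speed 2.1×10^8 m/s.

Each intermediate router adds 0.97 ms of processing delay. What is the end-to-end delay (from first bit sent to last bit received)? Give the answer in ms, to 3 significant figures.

L = 500 × 8 = 4000 bits.
Transmission delay per hop = L/R = 4000/23300000 = 0.171674 ms; 5 hops → 0.858369 ms.
Propagation delays (d/s per hop): 120, 0.0065, 120, 120, 0.000117619 ms; sum = 360.007 ms.
Processing at 4 router(s): 4 × 0.97 ms = 3.88 ms.
End-to-end = 365 ms.

365 ms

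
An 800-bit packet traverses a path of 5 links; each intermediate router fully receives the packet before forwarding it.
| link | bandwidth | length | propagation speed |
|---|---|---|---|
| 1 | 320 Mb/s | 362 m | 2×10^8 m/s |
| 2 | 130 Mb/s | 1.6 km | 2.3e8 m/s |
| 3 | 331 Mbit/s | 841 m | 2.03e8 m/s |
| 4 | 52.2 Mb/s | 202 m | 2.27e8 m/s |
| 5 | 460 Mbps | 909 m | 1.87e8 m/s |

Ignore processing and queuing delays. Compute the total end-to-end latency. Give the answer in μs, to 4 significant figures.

46.80 μs

Transmission delays (L/R per hop): 2.5, 6.15385, 2.41692, 15.3257, 1.73913 μs; sum = 28.1356 μs.
Propagation delays (d/s per hop): 1.81, 6.95652, 4.14286, 0.889868, 4.86096 μs; sum = 18.6602 μs.
End-to-end = 46.80 μs.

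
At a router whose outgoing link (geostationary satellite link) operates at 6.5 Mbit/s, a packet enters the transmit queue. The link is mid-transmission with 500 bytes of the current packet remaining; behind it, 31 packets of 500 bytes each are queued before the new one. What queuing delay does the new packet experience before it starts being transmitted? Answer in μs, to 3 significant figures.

19700 μs

Each queued packet: L/R = 4000/6500000 = 615.385 μs.
31 queued → 19076.9 μs.
Plus remaining 4000 bits of current packet: 615.385 μs.
Queuing delay = 19700 μs.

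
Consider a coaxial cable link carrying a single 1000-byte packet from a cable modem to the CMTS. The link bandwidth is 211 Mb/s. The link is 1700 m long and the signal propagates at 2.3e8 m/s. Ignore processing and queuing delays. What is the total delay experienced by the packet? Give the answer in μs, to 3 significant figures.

45.3 μs

L = 1000 × 8 = 8000 bits.
Transmission delay = L/R = 8000 / 211000000 = 37.9147 μs.
Propagation delay = d/s = 1700 m / 2.3e+08 m/s = 7.3913 μs.
Total = 45.3 μs.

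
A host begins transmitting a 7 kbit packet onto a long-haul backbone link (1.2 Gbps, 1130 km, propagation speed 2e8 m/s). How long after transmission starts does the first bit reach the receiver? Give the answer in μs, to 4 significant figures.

First bit experiences only propagation delay: d/s = 1130000/200000000 = 5650 μs.

5650 μs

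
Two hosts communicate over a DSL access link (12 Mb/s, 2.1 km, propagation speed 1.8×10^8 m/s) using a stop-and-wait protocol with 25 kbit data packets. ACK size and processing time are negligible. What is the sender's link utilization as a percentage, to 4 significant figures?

98.89 %

t_tx = L/R = 25000/12000000 = 0.00208333 s.
t_prop = 2100/180000000 = 1.16667e-05 s; RTT = 2.33333e-05 s.
Cycle = t_tx + RTT = 0.00210667 s.
Utilization = t_tx / cycle = 0.00208333/0.00210667 = 98.89 %.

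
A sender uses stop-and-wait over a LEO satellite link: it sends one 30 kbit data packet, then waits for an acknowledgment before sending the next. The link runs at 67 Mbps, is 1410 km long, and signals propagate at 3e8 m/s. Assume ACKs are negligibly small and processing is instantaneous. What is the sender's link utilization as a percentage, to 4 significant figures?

t_tx = L/R = 30000/67000000 = 0.000447761 s.
t_prop = 1410000/300000000 = 0.0047 s; RTT = 0.0094 s.
Cycle = t_tx + RTT = 0.00984776 s.
Utilization = t_tx / cycle = 0.000447761/0.00984776 = 4.547 %.

4.547 %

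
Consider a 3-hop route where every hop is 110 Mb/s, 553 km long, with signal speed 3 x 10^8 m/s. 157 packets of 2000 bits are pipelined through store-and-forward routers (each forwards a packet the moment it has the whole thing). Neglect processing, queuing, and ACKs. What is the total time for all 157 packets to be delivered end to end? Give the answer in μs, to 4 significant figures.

8421 μs

Per-hop transmission t_tx = L/R = 2000/110000000 = 18.1818 μs.
Per-hop propagation t_prop = 553000/300000000 = 1843.33 μs.
Pipeline fill: first packet needs 3·t_tx to clear all hops; remaining 156 packets each add one t_tx.
Total = (3+157-1)·t_tx + 3·t_prop = 159·18.1818 + 3·1843.33 = 8421 μs.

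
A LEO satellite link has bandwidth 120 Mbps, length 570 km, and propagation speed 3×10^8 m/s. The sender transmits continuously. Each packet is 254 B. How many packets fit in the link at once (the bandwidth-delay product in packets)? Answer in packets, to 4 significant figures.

Propagation delay = 570000 / 300000000 = 0.0019 s.
BDP = R × t_prop = 120000000 × 0.0019 = 228000 bits.
In packets of 2032 bits: 112.2 packets.

112.2 packets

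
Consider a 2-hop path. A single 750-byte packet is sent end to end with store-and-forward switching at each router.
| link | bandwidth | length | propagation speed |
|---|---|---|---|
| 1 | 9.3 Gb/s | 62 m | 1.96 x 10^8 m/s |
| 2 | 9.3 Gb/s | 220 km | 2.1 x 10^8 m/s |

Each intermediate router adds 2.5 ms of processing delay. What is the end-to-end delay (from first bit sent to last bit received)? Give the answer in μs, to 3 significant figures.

3550 μs

L = 750 × 8 = 6000 bits.
Transmission delay per hop = L/R = 6000/9300000000 = 0.645161 μs; 2 hops → 1.29032 μs.
Propagation delays (d/s per hop): 0.316327, 1047.62 μs; sum = 1047.94 μs.
Processing at 1 router(s): 1 × 2.5 ms = 2500 μs.
End-to-end = 3550 μs.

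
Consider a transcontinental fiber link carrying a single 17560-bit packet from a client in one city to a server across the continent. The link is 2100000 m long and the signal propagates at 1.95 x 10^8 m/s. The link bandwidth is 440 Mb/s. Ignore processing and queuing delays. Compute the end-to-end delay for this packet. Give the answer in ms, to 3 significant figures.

Transmission delay = L/R = 17560 / 440000000 = 0.0399091 ms.
Propagation delay = d/s = 2100000 m / 195000000 m/s = 10.7692 ms.
Total = 10.8 ms.

10.8 ms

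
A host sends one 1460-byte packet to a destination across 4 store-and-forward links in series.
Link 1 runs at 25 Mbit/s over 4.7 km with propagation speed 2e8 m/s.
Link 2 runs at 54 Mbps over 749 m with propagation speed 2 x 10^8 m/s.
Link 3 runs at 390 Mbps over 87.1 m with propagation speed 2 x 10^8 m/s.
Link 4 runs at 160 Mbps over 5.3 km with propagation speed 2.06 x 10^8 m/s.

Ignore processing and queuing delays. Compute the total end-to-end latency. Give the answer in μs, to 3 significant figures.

L = 1460 × 8 = 11680 bits.
Transmission delays (L/R per hop): 467.2, 216.296, 29.9487, 73 μs; sum = 786.445 μs.
Propagation delays (d/s per hop): 23.5, 3.745, 0.4355, 25.7282 μs; sum = 53.4087 μs.
End-to-end = 840 μs.

840 μs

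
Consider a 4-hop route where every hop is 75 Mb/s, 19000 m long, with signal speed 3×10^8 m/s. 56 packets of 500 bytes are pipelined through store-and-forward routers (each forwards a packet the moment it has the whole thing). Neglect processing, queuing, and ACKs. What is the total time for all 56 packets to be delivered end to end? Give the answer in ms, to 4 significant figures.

Per-hop transmission t_tx = L/R = 4000/75000000 = 0.0533333 ms.
Per-hop propagation t_prop = 19000/300000000 = 0.0633333 ms.
Pipeline fill: first packet needs 4·t_tx to clear all hops; remaining 55 packets each add one t_tx.
Total = (4+56-1)·t_tx + 4·t_prop = 59·0.0533333 + 4·0.0633333 = 3.400 ms.

3.400 ms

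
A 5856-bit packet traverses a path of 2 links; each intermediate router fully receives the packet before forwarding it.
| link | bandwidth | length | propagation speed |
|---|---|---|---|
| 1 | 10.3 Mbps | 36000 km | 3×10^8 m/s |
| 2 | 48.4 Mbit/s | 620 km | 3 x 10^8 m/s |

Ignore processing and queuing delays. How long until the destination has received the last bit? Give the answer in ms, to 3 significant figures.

123 ms

Transmission delays (L/R per hop): 0.568544, 0.120992 ms; sum = 0.689535 ms.
Propagation delays (d/s per hop): 120, 2.06667 ms; sum = 122.067 ms.
End-to-end = 123 ms.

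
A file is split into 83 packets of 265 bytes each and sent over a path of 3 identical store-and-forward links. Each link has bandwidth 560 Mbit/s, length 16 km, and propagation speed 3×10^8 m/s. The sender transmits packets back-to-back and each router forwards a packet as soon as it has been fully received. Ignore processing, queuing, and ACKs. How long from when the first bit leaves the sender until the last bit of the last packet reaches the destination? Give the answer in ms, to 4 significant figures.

Per-hop transmission t_tx = L/R = 2120/560000000 = 0.00378571 ms.
Per-hop propagation t_prop = 16000/300000000 = 0.0533333 ms.
Pipeline fill: first packet needs 3·t_tx to clear all hops; remaining 82 packets each add one t_tx.
Total = (3+83-1)·t_tx + 3·t_prop = 85·0.00378571 + 3·0.0533333 = 0.4818 ms.

0.4818 ms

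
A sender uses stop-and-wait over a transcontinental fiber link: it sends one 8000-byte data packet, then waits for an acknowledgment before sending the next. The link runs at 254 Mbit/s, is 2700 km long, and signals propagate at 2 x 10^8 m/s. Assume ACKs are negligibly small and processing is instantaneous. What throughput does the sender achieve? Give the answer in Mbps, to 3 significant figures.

t_tx = L/R = 64000/254000000 = 0.000251969 s.
t_prop = 2700000/200000000 = 0.0135 s; RTT = 0.027 s.
Cycle = t_tx + RTT = 0.027252 s.
Throughput = L / cycle = 64000 / 0.027252 = 2.35 Mbps.

2.35 Mbps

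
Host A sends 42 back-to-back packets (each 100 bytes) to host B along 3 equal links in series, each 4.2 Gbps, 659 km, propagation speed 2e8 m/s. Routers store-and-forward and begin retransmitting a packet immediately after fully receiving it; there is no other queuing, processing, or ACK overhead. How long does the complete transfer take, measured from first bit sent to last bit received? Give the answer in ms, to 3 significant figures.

9.89 ms

Per-hop transmission t_tx = L/R = 800/4200000000 = 0.000190476 ms.
Per-hop propagation t_prop = 659000/200000000 = 3.295 ms.
Pipeline fill: first packet needs 3·t_tx to clear all hops; remaining 41 packets each add one t_tx.
Total = (3+42-1)·t_tx + 3·t_prop = 44·0.000190476 + 3·3.295 = 9.89 ms.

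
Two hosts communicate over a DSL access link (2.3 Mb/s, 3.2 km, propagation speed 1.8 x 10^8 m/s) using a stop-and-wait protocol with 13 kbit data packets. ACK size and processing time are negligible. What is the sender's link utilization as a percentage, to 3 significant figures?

99.4 %

t_tx = L/R = 13000/2300000 = 0.00565217 s.
t_prop = 3200/180000000 = 1.77778e-05 s; RTT = 3.55556e-05 s.
Cycle = t_tx + RTT = 0.00568773 s.
Utilization = t_tx / cycle = 0.00565217/0.00568773 = 99.4 %.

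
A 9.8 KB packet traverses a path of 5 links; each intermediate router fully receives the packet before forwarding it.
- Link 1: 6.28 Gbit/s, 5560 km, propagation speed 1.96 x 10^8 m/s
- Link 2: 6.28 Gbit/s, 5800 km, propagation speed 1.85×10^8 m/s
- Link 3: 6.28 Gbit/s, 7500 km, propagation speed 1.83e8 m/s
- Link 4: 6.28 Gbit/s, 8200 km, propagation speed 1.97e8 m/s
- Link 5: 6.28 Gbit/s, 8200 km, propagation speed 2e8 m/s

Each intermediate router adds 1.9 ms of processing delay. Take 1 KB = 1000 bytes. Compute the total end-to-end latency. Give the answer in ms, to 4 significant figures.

L = 78400 bits.
Transmission delay per hop = L/R = 78400/6280000000 = 0.0124841 ms; 5 hops → 0.0624204 ms.
Propagation delays (d/s per hop): 28.3673, 31.3514, 40.9836, 41.6244, 41 ms; sum = 183.327 ms.
Processing at 4 router(s): 4 × 1.9 ms = 7.6 ms.
End-to-end = 191.0 ms.

191.0 ms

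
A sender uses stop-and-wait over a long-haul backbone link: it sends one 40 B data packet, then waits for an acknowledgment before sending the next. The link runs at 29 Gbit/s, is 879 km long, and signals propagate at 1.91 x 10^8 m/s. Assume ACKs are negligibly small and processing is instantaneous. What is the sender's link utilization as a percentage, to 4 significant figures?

0.0001199 %

t_tx = L/R = 320/29000000000 = 1.10345e-08 s.
t_prop = 879000/191000000 = 0.00460209 s; RTT = 0.00920419 s.
Cycle = t_tx + RTT = 0.0092042 s.
Utilization = t_tx / cycle = 1.10345e-08/0.0092042 = 0.0001199 %.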